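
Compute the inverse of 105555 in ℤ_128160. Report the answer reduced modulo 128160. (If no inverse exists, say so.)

Euclidean algorithm on 128160, 105555:
128160 = 1·105555 + 22605
105555 = 4·22605 + 15135
22605 = 1·15135 + 7470
15135 = 2·7470 + 195
7470 = 38·195 + 60
195 = 3·60 + 15
60 = 4·15 + 0
The gcd is 15, not 1, hence no inverse exists.

no inverse exists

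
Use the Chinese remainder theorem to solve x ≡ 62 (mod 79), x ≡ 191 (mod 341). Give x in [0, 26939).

26448

Write x = 62 + 79·k. Then 79·k ≡ 191 − 62 ≡ 129 (mod 341).
Need 79⁻¹ mod 341. Extended Euclid on (341, 79):
341 = 4·79 + 25
79 = 3·25 + 4
25 = 6·4 + 1
4 = 4·1 + 0
Back-substitute:
1 = 25 − 6·4
1 = −6·79 + 19·25
1 = 19·341 − 82·79
79⁻¹ ≡ 259 (mod 341), so k ≡ 259·129 ≡ 334 (mod 341).
x = 62 + 79·334 = 26448.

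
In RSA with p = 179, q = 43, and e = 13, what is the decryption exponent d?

φ(n) = (p−1)(q−1) = 178·42 = 7476.
Need d with 13·d ≡ 1 (mod 7476). Apply the extended Euclidean algorithm:
7476 = 575*13 + 1
13 = 13*1 + 0
Back-substitute:
1 = 7476 − 575·13
So 13·(-575) ≡ 1 (mod 7476), hence d ≡ -575 ≡ 6901 (mod 7476).

6901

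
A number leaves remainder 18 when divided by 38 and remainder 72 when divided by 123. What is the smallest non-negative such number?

Write x = 18 + 38·k. Then 38·k ≡ 72 − 18 ≡ 54 (mod 123).
Need 38⁻¹ mod 123. Extended Euclid on (123, 38):
123 = 3·38 + 9
38 = 4·9 + 2
9 = 4·2 + 1
2 = 2·1 + 0
Back-substitute:
1 = 9 − 4·2
1 = −4·38 + 17·9
1 = 17·123 − 55·38
38⁻¹ ≡ 68 (mod 123), so k ≡ 68·54 ≡ 105 (mod 123).
x = 18 + 38·105 = 4008.

4008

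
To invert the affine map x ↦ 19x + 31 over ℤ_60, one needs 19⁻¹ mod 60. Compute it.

19

Apply the Euclidean algorithm to 60 and 19:
60 = 3·19 + 3
19 = 6·3 + 1
3 = 3·1 + 0
The gcd is 1. Working backward:
1 = 19 − 6·3
1 = −6·60 + 19·19
So 19·19 ≡ 1 (mod 60).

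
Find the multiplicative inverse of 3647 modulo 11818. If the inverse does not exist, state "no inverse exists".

3571

Apply the Euclidean algorithm to 11818 and 3647:
11818 = 3×3647 + 877
3647 = 4×877 + 139
877 = 6×139 + 43
139 = 3×43 + 10
43 = 4×10 + 3
10 = 3×3 + 1
3 = 3×1 + 0
Since gcd(3647, 11818) = 1, back-substitute to write 1 as a combination:
1 = 10 − 3·3
1 = −3·43 + 13·10
1 = 13·139 − 42·43
1 = −42·877 + 265·139
1 = 265·3647 − 1102·877
1 = −1102·11818 + 3571·3647
So 3647·3571 ≡ 1 (mod 11818).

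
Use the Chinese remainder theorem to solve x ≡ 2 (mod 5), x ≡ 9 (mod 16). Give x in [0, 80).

Write x = 2 + 5·k. Then 5·k ≡ 9 − 2 ≡ 7 (mod 16).
Need 5⁻¹ mod 16. Extended Euclid on (16, 5):
16 = 3·5 + 1
5 = 5·1 + 0
Back-substitute:
1 = 16 − 3·5
5⁻¹ ≡ 13 (mod 16), so k ≡ 13·7 ≡ 11 (mod 16).
x = 2 + 5·11 = 57.

57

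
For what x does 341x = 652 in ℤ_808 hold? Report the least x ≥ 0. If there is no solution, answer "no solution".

772

First find gcd(341, 808):
808 = 2·341 + 126
341 = 2·126 + 89
126 = 1·89 + 37
89 = 2·37 + 15
37 = 2·15 + 7
15 = 2·7 + 1
7 = 7·1 + 0
gcd = 1, so a unique solution mod 808 exists.
Back-substitute for the Bézout coefficients:
1 = 15 − 2·7
1 = −2·37 + 5·15
1 = 5·89 − 12·37
1 = −12·126 + 17·89
1 = 17·341 − 46·126
1 = −46·808 + 109·341
So 341·(109) ≡ 1 (mod 808), giving 341⁻¹ ≡ 109.
x ≡ 341⁻¹·652 ≡ 109·652 ≡ 772 (mod 808).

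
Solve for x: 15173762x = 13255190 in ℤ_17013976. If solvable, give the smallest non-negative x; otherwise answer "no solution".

First find gcd(15173762, 17013976):
17013976 = 1×15173762 + 1840214
15173762 = 8×1840214 + 452050
1840214 = 4×452050 + 32014
452050 = 14×32014 + 3854
32014 = 8×3854 + 1182
3854 = 3×1182 + 308
1182 = 3×308 + 258
308 = 1×258 + 50
258 = 5×50 + 8
50 = 6×8 + 2
8 = 4×2 + 0
gcd = 2 and 2 | 13255190, so solutions exist. Divide through by 2: 7586881x ≡ 6627595 (mod 8506988).
Now find 7586881⁻¹ mod 8506988:
8506988 = 1×7586881 + 920107
7586881 = 8×920107 + 226025
920107 = 4×226025 + 16007
226025 = 14×16007 + 1927
16007 = 8×1927 + 591
1927 = 3×591 + 154
591 = 3×154 + 129
154 = 1×129 + 25
129 = 5×25 + 4
25 = 6×4 + 1
4 = 4×1 + 0
Back-substitute:
1 = 25 − 6·4
1 = −6·129 + 31·25
1 = 31·154 − 37·129
1 = −37·591 + 142·154
1 = 142·1927 − 463·591
1 = −463·16007 + 3846·1927
1 = 3846·226025 − 54307·16007
1 = −54307·920107 + 221074·226025
1 = 221074·7586881 − 1822899·920107
1 = −1822899·8506988 + 2043973·7586881
So 7586881⁻¹ ≡ 2043973 (mod 8506988).
Then x ≡ 2043973·6627595 ≡ 3966867 (mod 8506988); the smallest non-negative solution is x = 3966867.

3966867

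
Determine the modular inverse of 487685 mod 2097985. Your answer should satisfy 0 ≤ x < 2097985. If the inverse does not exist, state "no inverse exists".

no inverse exists

Euclidean algorithm on 2097985, 487685:
2097985 = 4×487685 + 147245
487685 = 3×147245 + 45950
147245 = 3×45950 + 9395
45950 = 4×9395 + 8370
9395 = 1×8370 + 1025
8370 = 8×1025 + 170
1025 = 6×170 + 5
170 = 34×5 + 0
gcd(487685, 2097985) = 5 ≠ 1, so 487685 has no multiplicative inverse modulo 2097985.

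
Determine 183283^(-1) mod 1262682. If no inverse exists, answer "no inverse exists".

1166701

Apply the Euclidean algorithm to 1262682 and 183283:
1262682 = 6*183283 + 162984
183283 = 1*162984 + 20299
162984 = 8*20299 + 592
20299 = 34*592 + 171
592 = 3*171 + 79
171 = 2*79 + 13
79 = 6*13 + 1
13 = 13*1 + 0
Since gcd(183283, 1262682) = 1, back-substitute to write 1 as a combination:
1 = 79 − 6·13
1 = −6·171 + 13·79
1 = 13·592 − 45·171
1 = −45·20299 + 1543·592
1 = 1543·162984 − 12389·20299
1 = −12389·183283 + 13932·162984
1 = 13932·1262682 − 95981·183283
Thus 183283·(-95981) ≡ 1 (mod 1262682); reducing, -95981 mod 1262682 = 1166701.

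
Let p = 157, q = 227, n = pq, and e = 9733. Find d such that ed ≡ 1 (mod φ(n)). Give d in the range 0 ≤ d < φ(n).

φ(n) = (p−1)(q−1) = 156·226 = 35256.
Need d with 9733·d ≡ 1 (mod 35256). Apply the extended Euclidean algorithm:
35256 = 3*9733 + 6057
9733 = 1*6057 + 3676
6057 = 1*3676 + 2381
3676 = 1*2381 + 1295
2381 = 1*1295 + 1086
1295 = 1*1086 + 209
1086 = 5*209 + 41
209 = 5*41 + 4
41 = 10*4 + 1
4 = 4*1 + 0
Back-substitute:
1 = 41 − 10·4
1 = −10·209 + 51·41
1 = 51·1086 − 265·209
1 = −265·1295 + 316·1086
1 = 316·2381 − 581·1295
1 = −581·3676 + 897·2381
1 = 897·6057 − 1478·3676
1 = −1478·9733 + 2375·6057
1 = 2375·35256 − 8603·9733
So 9733·(-8603) ≡ 1 (mod 35256), hence d ≡ -8603 ≡ 26653 (mod 35256).

26653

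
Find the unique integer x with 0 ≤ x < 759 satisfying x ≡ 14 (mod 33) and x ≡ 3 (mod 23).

Write x = 14 + 33·k. Then 33·k ≡ 3 − 14 ≡ 12 (mod 23).
Need 33⁻¹ mod 23. Extended Euclid on (23, 10):
23 = 2×10 + 3
10 = 3×3 + 1
3 = 3×1 + 0
Back-substitute:
1 = 10 − 3·3
1 = −3·23 + 7·10
33⁻¹ ≡ 7 (mod 23), so k ≡ 7·12 ≡ 15 (mod 23).
x = 14 + 33·15 = 509.

509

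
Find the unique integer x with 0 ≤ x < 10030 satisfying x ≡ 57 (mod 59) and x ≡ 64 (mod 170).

234

Write x = 57 + 59·k. Then 59·k ≡ 64 − 57 ≡ 7 (mod 170).
Need 59⁻¹ mod 170. Extended Euclid on (170, 59):
170 = 2·59 + 52
59 = 1·52 + 7
52 = 7·7 + 3
7 = 2·3 + 1
3 = 3·1 + 0
Back-substitute:
1 = 7 − 2·3
1 = −2·52 + 15·7
1 = 15·59 − 17·52
1 = −17·170 + 49·59
59⁻¹ ≡ 49 (mod 170), so k ≡ 49·7 ≡ 3 (mod 170).
x = 57 + 59·3 = 234.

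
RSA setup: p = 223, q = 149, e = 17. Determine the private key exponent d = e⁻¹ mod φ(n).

13529

φ(n) = (p−1)(q−1) = 222·148 = 32856.
Need d with 17·d ≡ 1 (mod 32856). Apply the extended Euclidean algorithm:
32856 = 1932×17 + 12
17 = 1×12 + 5
12 = 2×5 + 2
5 = 2×2 + 1
2 = 2×1 + 0
Back-substitute:
1 = 5 − 2·2
1 = −2·12 + 5·5
1 = 5·17 − 7·12
1 = −7·32856 + 13529·17
So 17·13529 ≡ 1 (mod 32856), hence d = 13529.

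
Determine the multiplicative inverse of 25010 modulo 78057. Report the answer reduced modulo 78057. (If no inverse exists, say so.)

gcd(78057, 25010) by repeated division:
78057 = 3×25010 + 3027
25010 = 8×3027 + 794
3027 = 3×794 + 645
794 = 1×645 + 149
645 = 4×149 + 49
149 = 3×49 + 2
49 = 24×2 + 1
2 = 2×1 + 0
gcd = 1, so the inverse exists. Back-substitute:
1 = 49 − 24·2
1 = −24·149 + 73·49
1 = 73·645 − 316·149
1 = −316·794 + 389·645
1 = 389·3027 − 1483·794
1 = −1483·25010 + 12253·3027
1 = 12253·78057 − 38242·25010
Thus 25010·(-38242) ≡ 1 (mod 78057); reducing, -38242 mod 78057 = 39815.

39815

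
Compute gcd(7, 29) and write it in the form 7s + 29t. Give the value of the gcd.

1

Euclidean algorithm:
29 = 4·7 + 1
7 = 7·1 + 0
gcd(7, 29) = 1.
Working backward:
1 = 29 − 4·7
So 1 = (1)·29 + (-4)·7.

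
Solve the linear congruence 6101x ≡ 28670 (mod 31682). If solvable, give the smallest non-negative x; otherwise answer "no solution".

First find gcd(6101, 31682):
31682 = 5*6101 + 1177
6101 = 5*1177 + 216
1177 = 5*216 + 97
216 = 2*97 + 22
97 = 4*22 + 9
22 = 2*9 + 4
9 = 2*4 + 1
4 = 4*1 + 0
gcd = 1, so a unique solution mod 31682 exists.
Back-substitute for the Bézout coefficients:
1 = 9 − 2·4
1 = −2·22 + 5·9
1 = 5·97 − 22·22
1 = −22·216 + 49·97
1 = 49·1177 − 267·216
1 = −267·6101 + 1384·1177
1 = 1384·31682 − 7187·6101
So 6101·(-7187) ≡ 1 (mod 31682), giving 6101⁻¹ ≡ 24495.
x ≡ 6101⁻¹·28670 ≡ 24495·28670 ≡ 8438 (mod 31682).

8438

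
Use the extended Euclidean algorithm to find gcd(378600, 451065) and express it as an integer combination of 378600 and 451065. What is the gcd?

Euclidean algorithm:
451065 = 1×378600 + 72465
378600 = 5×72465 + 16275
72465 = 4×16275 + 7365
16275 = 2×7365 + 1545
7365 = 4×1545 + 1185
1545 = 1×1185 + 360
1185 = 3×360 + 105
360 = 3×105 + 45
105 = 2×45 + 15
45 = 3×15 + 0
gcd(378600, 451065) = 15.
Working backward:
15 = 105 − 2·45
15 = −2·360 + 7·105
15 = 7·1185 − 23·360
15 = −23·1545 + 30·1185
15 = 30·7365 − 143·1545
15 = −143·16275 + 316·7365
15 = 316·72465 − 1407·16275
15 = −1407·378600 + 7351·72465
15 = 7351·451065 − 8758·378600
So 15 = (7351)·451065 + (-8758)·378600.

15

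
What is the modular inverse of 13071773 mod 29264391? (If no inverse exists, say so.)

no inverse exists

Euclidean algorithm on 29264391, 13071773:
29264391 = 2·13071773 + 3120845
13071773 = 4·3120845 + 588393
3120845 = 5·588393 + 178880
588393 = 3·178880 + 51753
178880 = 3·51753 + 23621
51753 = 2·23621 + 4511
23621 = 5·4511 + 1066
4511 = 4·1066 + 247
1066 = 4·247 + 78
247 = 3·78 + 13
78 = 6·13 + 0
gcd(13071773, 29264391) = 13 ≠ 1, so 13071773 has no multiplicative inverse modulo 29264391.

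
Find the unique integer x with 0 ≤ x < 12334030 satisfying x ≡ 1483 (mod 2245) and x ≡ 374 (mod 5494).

7807348

Write x = 1483 + 2245·k. Then 2245·k ≡ 374 − 1483 ≡ 4385 (mod 5494).
Need 2245⁻¹ mod 5494. Extended Euclid on (5494, 2245):
5494 = 2×2245 + 1004
2245 = 2×1004 + 237
1004 = 4×237 + 56
237 = 4×56 + 13
56 = 4×13 + 4
13 = 3×4 + 1
4 = 4×1 + 0
Back-substitute:
1 = 13 − 3·4
1 = −3·56 + 13·13
1 = 13·237 − 55·56
1 = −55·1004 + 233·237
1 = 233·2245 − 521·1004
1 = −521·5494 + 1275·2245
2245⁻¹ ≡ 1275 (mod 5494), so k ≡ 1275·4385 ≡ 3477 (mod 5494).
x = 1483 + 2245·3477 = 7807348.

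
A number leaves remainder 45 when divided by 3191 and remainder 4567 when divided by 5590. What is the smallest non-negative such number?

261707

Write x = 45 + 3191·k. Then 3191·k ≡ 4567 − 45 ≡ 4522 (mod 5590).
Need 3191⁻¹ mod 5590. Extended Euclid on (5590, 3191):
5590 = 1*3191 + 2399
3191 = 1*2399 + 792
2399 = 3*792 + 23
792 = 34*23 + 10
23 = 2*10 + 3
10 = 3*3 + 1
3 = 3*1 + 0
Back-substitute:
1 = 10 − 3·3
1 = −3·23 + 7·10
1 = 7·792 − 241·23
1 = −241·2399 + 730·792
1 = 730·3191 − 971·2399
1 = −971·5590 + 1701·3191
3191⁻¹ ≡ 1701 (mod 5590), so k ≡ 1701·4522 ≡ 82 (mod 5590).
x = 45 + 3191·82 = 261707.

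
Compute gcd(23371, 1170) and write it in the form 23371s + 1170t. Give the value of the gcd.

Euclidean algorithm:
23371 = 19*1170 + 1141
1170 = 1*1141 + 29
1141 = 39*29 + 10
29 = 2*10 + 9
10 = 1*9 + 1
9 = 9*1 + 0
gcd(23371, 1170) = 1.
Express as a combination:
1 = 10 − 9
1 = −29 + 3·10
1 = 3·1141 − 118·29
1 = −118·1170 + 121·1141
1 = 121·23371 − 2417·1170
So 1 = (121)·23371 + (-2417)·1170.

1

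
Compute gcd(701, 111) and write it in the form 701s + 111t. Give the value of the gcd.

1

Repeated division:
701 = 6*111 + 35
111 = 3*35 + 6
35 = 5*6 + 5
6 = 1*5 + 1
5 = 5*1 + 0
gcd(701, 111) = 1.
Express as a combination:
1 = 6 − 5
1 = −35 + 6·6
1 = 6·111 − 19·35
1 = −19·701 + 120·111
So 1 = (-19)·701 + (120)·111.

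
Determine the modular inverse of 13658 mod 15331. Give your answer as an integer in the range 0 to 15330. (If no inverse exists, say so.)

4756

Apply the Euclidean algorithm to 15331 and 13658:
15331 = 1*13658 + 1673
13658 = 8*1673 + 274
1673 = 6*274 + 29
274 = 9*29 + 13
29 = 2*13 + 3
13 = 4*3 + 1
3 = 3*1 + 0
Since gcd(13658, 15331) = 1, back-substitute to write 1 as a combination:
1 = 13 − 4·3
1 = −4·29 + 9·13
1 = 9·274 − 85·29
1 = −85·1673 + 519·274
1 = 519·13658 − 4237·1673
1 = −4237·15331 + 4756·13658
So 13658·4756 ≡ 1 (mod 15331).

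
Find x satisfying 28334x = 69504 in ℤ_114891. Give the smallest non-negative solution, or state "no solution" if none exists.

46812

First find gcd(28334, 114891):
114891 = 4·28334 + 1555
28334 = 18·1555 + 344
1555 = 4·344 + 179
344 = 1·179 + 165
179 = 1·165 + 14
165 = 11·14 + 11
14 = 1·11 + 3
11 = 3·3 + 2
3 = 1·2 + 1
2 = 2·1 + 0
gcd = 1, so a unique solution mod 114891 exists.
Back-substitute for the Bézout coefficients:
1 = 3 − 2
1 = −11 + 4·3
1 = 4·14 − 5·11
1 = −5·165 + 59·14
1 = 59·179 − 64·165
1 = −64·344 + 123·179
1 = 123·1555 − 556·344
1 = −556·28334 + 10131·1555
1 = 10131·114891 − 41080·28334
So 28334·(-41080) ≡ 1 (mod 114891), giving 28334⁻¹ ≡ 73811.
x ≡ 28334⁻¹·69504 ≡ 73811·69504 ≡ 46812 (mod 114891).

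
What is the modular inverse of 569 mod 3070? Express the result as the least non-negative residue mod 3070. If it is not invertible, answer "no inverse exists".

Apply the Euclidean algorithm to 3070 and 569:
3070 = 5×569 + 225
569 = 2×225 + 119
225 = 1×119 + 106
119 = 1×106 + 13
106 = 8×13 + 2
13 = 6×2 + 1
2 = 2×1 + 0
Since gcd(569, 3070) = 1, back-substitute to write 1 as a combination:
1 = 13 − 6·2
1 = −6·106 + 49·13
1 = 49·119 − 55·106
1 = −55·225 + 104·119
1 = 104·569 − 263·225
1 = −263·3070 + 1419·569
So 569·1419 ≡ 1 (mod 3070).

1419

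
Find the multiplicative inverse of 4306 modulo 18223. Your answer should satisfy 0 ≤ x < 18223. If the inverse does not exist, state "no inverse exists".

17694

Apply the Euclidean algorithm to 18223 and 4306:
18223 = 4·4306 + 999
4306 = 4·999 + 310
999 = 3·310 + 69
310 = 4·69 + 34
69 = 2·34 + 1
34 = 34·1 + 0
The gcd is 1. Working backward:
1 = 69 − 2·34
1 = −2·310 + 9·69
1 = 9·999 − 29·310
1 = −29·4306 + 125·999
1 = 125·18223 − 529·4306
So 4306·(-529) ≡ 1 (mod 18223), and -529 ≡ 17694 (mod 18223).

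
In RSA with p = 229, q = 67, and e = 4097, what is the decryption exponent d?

φ(n) = (p−1)(q−1) = 228·66 = 15048.
Need d with 4097·d ≡ 1 (mod 15048). Apply the extended Euclidean algorithm:
15048 = 3*4097 + 2757
4097 = 1*2757 + 1340
2757 = 2*1340 + 77
1340 = 17*77 + 31
77 = 2*31 + 15
31 = 2*15 + 1
15 = 15*1 + 0
Back-substitute:
1 = 31 − 2·15
1 = −2·77 + 5·31
1 = 5·1340 − 87·77
1 = −87·2757 + 179·1340
1 = 179·4097 − 266·2757
1 = −266·15048 + 977·4097
So 4097·977 ≡ 1 (mod 15048), hence d = 977.

977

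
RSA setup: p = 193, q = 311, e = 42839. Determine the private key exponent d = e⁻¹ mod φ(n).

φ(n) = (p−1)(q−1) = 192·310 = 59520.
Need d with 42839·d ≡ 1 (mod 59520). Apply the extended Euclidean algorithm:
59520 = 1·42839 + 16681
42839 = 2·16681 + 9477
16681 = 1·9477 + 7204
9477 = 1·7204 + 2273
7204 = 3·2273 + 385
2273 = 5·385 + 348
385 = 1·348 + 37
348 = 9·37 + 15
37 = 2·15 + 7
15 = 2·7 + 1
7 = 7·1 + 0
Back-substitute:
1 = 15 − 2·7
1 = −2·37 + 5·15
1 = 5·348 − 47·37
1 = −47·385 + 52·348
1 = 52·2273 − 307·385
1 = −307·7204 + 973·2273
1 = 973·9477 − 1280·7204
1 = −1280·16681 + 2253·9477
1 = 2253·42839 − 5786·16681
1 = −5786·59520 + 8039·42839
So 42839·8039 ≡ 1 (mod 59520), hence d = 8039.

8039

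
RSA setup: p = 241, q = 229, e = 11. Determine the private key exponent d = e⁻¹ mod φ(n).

44771

φ(n) = (p−1)(q−1) = 240·228 = 54720.
Need d with 11·d ≡ 1 (mod 54720). Apply the extended Euclidean algorithm:
54720 = 4974*11 + 6
11 = 1*6 + 5
6 = 1*5 + 1
5 = 5*1 + 0
Back-substitute:
1 = 6 − 5
1 = −11 + 2·6
1 = 2·54720 − 9949·11
So 11·(-9949) ≡ 1 (mod 54720), hence d ≡ -9949 ≡ 44771 (mod 54720).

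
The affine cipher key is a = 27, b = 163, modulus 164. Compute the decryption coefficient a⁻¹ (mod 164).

Run Euclid on (164, 27):
164 = 6*27 + 2
27 = 13*2 + 1
2 = 2*1 + 0
Since gcd(27, 164) = 1, back-substitute to write 1 as a combination:
1 = 27 − 13·2
1 = −13·164 + 79·27
So 27·79 ≡ 1 (mod 164).

79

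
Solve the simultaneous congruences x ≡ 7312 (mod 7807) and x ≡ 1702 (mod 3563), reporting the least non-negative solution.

20407003

Write x = 7312 + 7807·k. Then 7807·k ≡ 1702 − 7312 ≡ 1516 (mod 3563).
Need 7807⁻¹ mod 3563. Extended Euclid on (3563, 681):
3563 = 5·681 + 158
681 = 4·158 + 49
158 = 3·49 + 11
49 = 4·11 + 5
11 = 2·5 + 1
5 = 5·1 + 0
Back-substitute:
1 = 11 − 2·5
1 = −2·49 + 9·11
1 = 9·158 − 29·49
1 = −29·681 + 125·158
1 = 125·3563 − 654·681
7807⁻¹ ≡ 2909 (mod 3563), so k ≡ 2909·1516 ≡ 2613 (mod 3563).
x = 7312 + 7807·2613 = 20407003.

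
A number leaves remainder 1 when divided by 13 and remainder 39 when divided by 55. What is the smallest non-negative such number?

534

Write x = 1 + 13·k. Then 13·k ≡ 39 − 1 ≡ 38 (mod 55).
Need 13⁻¹ mod 55. Extended Euclid on (55, 13):
55 = 4*13 + 3
13 = 4*3 + 1
3 = 3*1 + 0
Back-substitute:
1 = 13 − 4·3
1 = −4·55 + 17·13
13⁻¹ ≡ 17 (mod 55), so k ≡ 17·38 ≡ 41 (mod 55).
x = 1 + 13·41 = 534.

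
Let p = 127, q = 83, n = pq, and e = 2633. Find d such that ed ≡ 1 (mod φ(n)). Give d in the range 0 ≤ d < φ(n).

φ(n) = (p−1)(q−1) = 126·82 = 10332.
Need d with 2633·d ≡ 1 (mod 10332). Apply the extended Euclidean algorithm:
10332 = 3·2633 + 2433
2633 = 1·2433 + 200
2433 = 12·200 + 33
200 = 6·33 + 2
33 = 16·2 + 1
2 = 2·1 + 0
Back-substitute:
1 = 33 − 16·2
1 = −16·200 + 97·33
1 = 97·2433 − 1180·200
1 = −1180·2633 + 1277·2433
1 = 1277·10332 − 5011·2633
So 2633·(-5011) ≡ 1 (mod 10332), hence d ≡ -5011 ≡ 5321 (mod 10332).

5321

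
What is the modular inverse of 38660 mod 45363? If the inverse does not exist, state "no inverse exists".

44111

gcd(45363, 38660) by repeated division:
45363 = 1×38660 + 6703
38660 = 5×6703 + 5145
6703 = 1×5145 + 1558
5145 = 3×1558 + 471
1558 = 3×471 + 145
471 = 3×145 + 36
145 = 4×36 + 1
36 = 36×1 + 0
Since gcd(38660, 45363) = 1, back-substitute to write 1 as a combination:
1 = 145 − 4·36
1 = −4·471 + 13·145
1 = 13·1558 − 43·471
1 = −43·5145 + 142·1558
1 = 142·6703 − 185·5145
1 = −185·38660 + 1067·6703
1 = 1067·45363 − 1252·38660
Hence 38660⁻¹ ≡ -1252 ≡ 44111 (mod 45363).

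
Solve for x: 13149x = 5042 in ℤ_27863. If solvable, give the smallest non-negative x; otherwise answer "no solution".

9483

First find gcd(13149, 27863):
27863 = 2*13149 + 1565
13149 = 8*1565 + 629
1565 = 2*629 + 307
629 = 2*307 + 15
307 = 20*15 + 7
15 = 2*7 + 1
7 = 7*1 + 0
gcd = 1, so a unique solution mod 27863 exists.
Back-substitute for the Bézout coefficients:
1 = 15 − 2·7
1 = −2·307 + 41·15
1 = 41·629 − 84·307
1 = −84·1565 + 209·629
1 = 209·13149 − 1756·1565
1 = −1756·27863 + 3721·13149
So 13149·(3721) ≡ 1 (mod 27863), giving 13149⁻¹ ≡ 3721.
x ≡ 13149⁻¹·5042 ≡ 3721·5042 ≡ 9483 (mod 27863).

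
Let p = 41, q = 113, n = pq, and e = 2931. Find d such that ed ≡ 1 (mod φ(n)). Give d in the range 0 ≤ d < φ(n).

φ(n) = (p−1)(q−1) = 40·112 = 4480.
Need d with 2931·d ≡ 1 (mod 4480). Apply the extended Euclidean algorithm:
4480 = 1·2931 + 1549
2931 = 1·1549 + 1382
1549 = 1·1382 + 167
1382 = 8·167 + 46
167 = 3·46 + 29
46 = 1·29 + 17
29 = 1·17 + 12
17 = 1·12 + 5
12 = 2·5 + 2
5 = 2·2 + 1
2 = 2·1 + 0
Back-substitute:
1 = 5 − 2·2
1 = −2·12 + 5·5
1 = 5·17 − 7·12
1 = −7·29 + 12·17
1 = 12·46 − 19·29
1 = −19·167 + 69·46
1 = 69·1382 − 571·167
1 = −571·1549 + 640·1382
1 = 640·2931 − 1211·1549
1 = −1211·4480 + 1851·2931
So 2931·1851 ≡ 1 (mod 4480), hence d = 1851.

1851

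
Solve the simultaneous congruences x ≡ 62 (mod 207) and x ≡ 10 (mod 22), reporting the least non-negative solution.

Write x = 62 + 207·k. Then 207·k ≡ 10 − 62 ≡ 14 (mod 22).
Need 207⁻¹ mod 22. Extended Euclid on (22, 9):
22 = 2·9 + 4
9 = 2·4 + 1
4 = 4·1 + 0
Back-substitute:
1 = 9 − 2·4
1 = −2·22 + 5·9
207⁻¹ ≡ 5 (mod 22), so k ≡ 5·14 ≡ 4 (mod 22).
x = 62 + 207·4 = 890.

890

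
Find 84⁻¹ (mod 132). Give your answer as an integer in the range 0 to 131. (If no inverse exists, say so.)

no inverse exists

Compute gcd(84, 132):
132 = 1×84 + 48
84 = 1×48 + 36
48 = 1×36 + 12
36 = 3×12 + 0
gcd(84, 132) = 12 ≠ 1, so 84 has no multiplicative inverse modulo 132.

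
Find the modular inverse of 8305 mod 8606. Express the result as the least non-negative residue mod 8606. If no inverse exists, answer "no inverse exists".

5947

gcd(8606, 8305) by repeated division:
8606 = 1*8305 + 301
8305 = 27*301 + 178
301 = 1*178 + 123
178 = 1*123 + 55
123 = 2*55 + 13
55 = 4*13 + 3
13 = 4*3 + 1
3 = 3*1 + 0
gcd = 1, so the inverse exists. Back-substitute:
1 = 13 − 4·3
1 = −4·55 + 17·13
1 = 17·123 − 38·55
1 = −38·178 + 55·123
1 = 55·301 − 93·178
1 = −93·8305 + 2566·301
1 = 2566·8606 − 2659·8305
Thus 8305·(-2659) ≡ 1 (mod 8606); reducing, -2659 mod 8606 = 5947.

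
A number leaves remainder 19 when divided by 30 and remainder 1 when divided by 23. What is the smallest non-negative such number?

Write x = 19 + 30·k. Then 30·k ≡ 1 − 19 ≡ 5 (mod 23).
Need 30⁻¹ mod 23. Extended Euclid on (23, 7):
23 = 3·7 + 2
7 = 3·2 + 1
2 = 2·1 + 0
Back-substitute:
1 = 7 − 3·2
1 = −3·23 + 10·7
30⁻¹ ≡ 10 (mod 23), so k ≡ 10·5 ≡ 4 (mod 23).
x = 19 + 30·4 = 139.

139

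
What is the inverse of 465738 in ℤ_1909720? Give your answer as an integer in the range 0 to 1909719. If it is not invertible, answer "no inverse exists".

Euclidean algorithm on 1909720, 465738:
1909720 = 4·465738 + 46768
465738 = 9·46768 + 44826
46768 = 1·44826 + 1942
44826 = 23·1942 + 160
1942 = 12·160 + 22
160 = 7·22 + 6
22 = 3·6 + 4
6 = 1·4 + 2
4 = 2·2 + 0
gcd(465738, 1909720) = 2 ≠ 1, so 465738 has no multiplicative inverse modulo 1909720.

no inverse exists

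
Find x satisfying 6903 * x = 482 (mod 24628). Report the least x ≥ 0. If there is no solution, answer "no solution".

21806

First find gcd(6903, 24628):
24628 = 3×6903 + 3919
6903 = 1×3919 + 2984
3919 = 1×2984 + 935
2984 = 3×935 + 179
935 = 5×179 + 40
179 = 4×40 + 19
40 = 2×19 + 2
19 = 9×2 + 1
2 = 2×1 + 0
gcd = 1, so a unique solution mod 24628 exists.
Back-substitute for the Bézout coefficients:
1 = 19 − 9·2
1 = −9·40 + 19·19
1 = 19·179 − 85·40
1 = −85·935 + 444·179
1 = 444·2984 − 1417·935
1 = −1417·3919 + 1861·2984
1 = 1861·6903 − 3278·3919
1 = −3278·24628 + 11695·6903
So 6903·(11695) ≡ 1 (mod 24628), giving 6903⁻¹ ≡ 11695.
x ≡ 6903⁻¹·482 ≡ 11695·482 ≡ 21806 (mod 24628).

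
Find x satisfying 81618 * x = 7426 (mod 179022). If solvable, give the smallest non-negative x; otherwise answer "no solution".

gcd(81618, 179022):
179022 = 2*81618 + 15786
81618 = 5*15786 + 2688
15786 = 5*2688 + 2346
2688 = 1*2346 + 342
2346 = 6*342 + 294
342 = 1*294 + 48
294 = 6*48 + 6
48 = 8*6 + 0
gcd = 6, but 6 ∤ 7426, so the congruence has no solution.

no solution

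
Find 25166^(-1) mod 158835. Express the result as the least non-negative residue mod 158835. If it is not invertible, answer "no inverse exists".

133406

Run Euclid on (158835, 25166):
158835 = 6×25166 + 7839
25166 = 3×7839 + 1649
7839 = 4×1649 + 1243
1649 = 1×1243 + 406
1243 = 3×406 + 25
406 = 16×25 + 6
25 = 4×6 + 1
6 = 6×1 + 0
Since gcd(25166, 158835) = 1, back-substitute to write 1 as a combination:
1 = 25 − 4·6
1 = −4·406 + 65·25
1 = 65·1243 − 199·406
1 = −199·1649 + 264·1243
1 = 264·7839 − 1255·1649
1 = −1255·25166 + 4029·7839
1 = 4029·158835 − 25429·25166
Thus 25166·(-25429) ≡ 1 (mod 158835); reducing, -25429 mod 158835 = 133406.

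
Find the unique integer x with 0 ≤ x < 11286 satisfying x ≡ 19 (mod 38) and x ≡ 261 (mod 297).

855

Write x = 19 + 38·k. Then 38·k ≡ 261 − 19 ≡ 242 (mod 297).
Need 38⁻¹ mod 297. Extended Euclid on (297, 38):
297 = 7*38 + 31
38 = 1*31 + 7
31 = 4*7 + 3
7 = 2*3 + 1
3 = 3*1 + 0
Back-substitute:
1 = 7 − 2·3
1 = −2·31 + 9·7
1 = 9·38 − 11·31
1 = −11·297 + 86·38
38⁻¹ ≡ 86 (mod 297), so k ≡ 86·242 ≡ 22 (mod 297).
x = 19 + 38·22 = 855.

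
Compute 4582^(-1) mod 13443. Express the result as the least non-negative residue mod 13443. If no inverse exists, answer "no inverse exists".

gcd(13443, 4582) by repeated division:
13443 = 2×4582 + 4279
4582 = 1×4279 + 303
4279 = 14×303 + 37
303 = 8×37 + 7
37 = 5×7 + 2
7 = 3×2 + 1
2 = 2×1 + 0
Since gcd(4582, 13443) = 1, back-substitute to write 1 as a combination:
1 = 7 − 3·2
1 = −3·37 + 16·7
1 = 16·303 − 131·37
1 = −131·4279 + 1850·303
1 = 1850·4582 − 1981·4279
1 = −1981·13443 + 5812·4582
So 4582·5812 ≡ 1 (mod 13443).

5812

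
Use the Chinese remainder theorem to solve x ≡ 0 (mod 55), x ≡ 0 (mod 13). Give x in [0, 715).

Write x = 0 + 55·k. Then 55·k ≡ 0 − 0 ≡ 0 (mod 13).
Need 55⁻¹ mod 13. Extended Euclid on (13, 3):
13 = 4*3 + 1
3 = 3*1 + 0
Back-substitute:
1 = 13 − 4·3
55⁻¹ ≡ 9 (mod 13), so k ≡ 9·0 ≡ 0 (mod 13).
x = 0 + 55·0 = 0.

0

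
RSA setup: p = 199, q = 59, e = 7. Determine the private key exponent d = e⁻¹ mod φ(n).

8203

φ(n) = (p−1)(q−1) = 198·58 = 11484.
Need d with 7·d ≡ 1 (mod 11484). Apply the extended Euclidean algorithm:
11484 = 1640*7 + 4
7 = 1*4 + 3
4 = 1*3 + 1
3 = 3*1 + 0
Back-substitute:
1 = 4 − 3
1 = −7 + 2·4
1 = 2·11484 − 3281·7
So 7·(-3281) ≡ 1 (mod 11484), hence d ≡ -3281 ≡ 8203 (mod 11484).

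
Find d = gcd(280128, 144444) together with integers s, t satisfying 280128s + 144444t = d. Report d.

Apply Euclid's algorithm to 280128 and 144444:
280128 = 1·144444 + 135684
144444 = 1·135684 + 8760
135684 = 15·8760 + 4284
8760 = 2·4284 + 192
4284 = 22·192 + 60
192 = 3·60 + 12
60 = 5·12 + 0
gcd(280128, 144444) = 12.
Express as a combination:
12 = 192 − 3·60
12 = −3·4284 + 67·192
12 = 67·8760 − 137·4284
12 = −137·135684 + 2122·8760
12 = 2122·144444 − 2259·135684
12 = −2259·280128 + 4381·144444
So 12 = (-2259)·280128 + (4381)·144444.

12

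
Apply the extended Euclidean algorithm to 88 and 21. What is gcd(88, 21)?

1

Repeated division:
88 = 4*21 + 4
21 = 5*4 + 1
4 = 4*1 + 0
gcd(88, 21) = 1.
Working backward:
1 = 21 − 5·4
1 = −5·88 + 21·21
So 1 = (-5)·88 + (21)·21.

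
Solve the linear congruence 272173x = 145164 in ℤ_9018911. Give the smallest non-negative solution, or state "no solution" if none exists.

no solution

gcd(272173, 9018911):
9018911 = 33·272173 + 37202
272173 = 7·37202 + 11759
37202 = 3·11759 + 1925
11759 = 6·1925 + 209
1925 = 9·209 + 44
209 = 4·44 + 33
44 = 1·33 + 11
33 = 3·11 + 0
gcd = 11, but 11 ∤ 145164, so the congruence has no solution.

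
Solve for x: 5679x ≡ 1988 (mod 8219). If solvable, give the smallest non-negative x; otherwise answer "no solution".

6898

First find gcd(5679, 8219):
8219 = 1*5679 + 2540
5679 = 2*2540 + 599
2540 = 4*599 + 144
599 = 4*144 + 23
144 = 6*23 + 6
23 = 3*6 + 5
6 = 1*5 + 1
5 = 5*1 + 0
gcd = 1, so a unique solution mod 8219 exists.
Back-substitute for the Bézout coefficients:
1 = 6 − 5
1 = −23 + 4·6
1 = 4·144 − 25·23
1 = −25·599 + 104·144
1 = 104·2540 − 441·599
1 = −441·5679 + 986·2540
1 = 986·8219 − 1427·5679
So 5679·(-1427) ≡ 1 (mod 8219), giving 5679⁻¹ ≡ 6792.
x ≡ 5679⁻¹·1988 ≡ 6792·1988 ≡ 6898 (mod 8219).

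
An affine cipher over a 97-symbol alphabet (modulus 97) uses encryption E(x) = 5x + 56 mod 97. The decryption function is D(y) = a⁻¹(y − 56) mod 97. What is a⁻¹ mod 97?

Extended Euclidean algorithm:
97 = 19×5 + 2
5 = 2×2 + 1
2 = 2×1 + 0
Since gcd(5, 97) = 1, back-substitute to write 1 as a combination:
1 = 5 − 2·2
1 = −2·97 + 39·5
So 5·39 ≡ 1 (mod 97).

39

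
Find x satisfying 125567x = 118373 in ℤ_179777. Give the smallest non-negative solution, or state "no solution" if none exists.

no solution

gcd(125567, 179777):
179777 = 1×125567 + 54210
125567 = 2×54210 + 17147
54210 = 3×17147 + 2769
17147 = 6×2769 + 533
2769 = 5×533 + 104
533 = 5×104 + 13
104 = 8×13 + 0
gcd = 13, but 13 ∤ 118373, so the congruence has no solution.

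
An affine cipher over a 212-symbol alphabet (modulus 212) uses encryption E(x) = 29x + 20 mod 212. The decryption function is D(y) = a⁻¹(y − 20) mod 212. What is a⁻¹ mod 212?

Apply the Euclidean algorithm to 212 and 29:
212 = 7×29 + 9
29 = 3×9 + 2
9 = 4×2 + 1
2 = 2×1 + 0
gcd = 1, so the inverse exists. Back-substitute:
1 = 9 − 4·2
1 = −4·29 + 13·9
1 = 13·212 − 95·29
Thus 29·(-95) ≡ 1 (mod 212); reducing, -95 mod 212 = 117.

117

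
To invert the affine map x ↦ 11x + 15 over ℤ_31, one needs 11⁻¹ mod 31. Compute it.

17

Extended Euclidean algorithm:
31 = 2·11 + 9
11 = 1·9 + 2
9 = 4·2 + 1
2 = 2·1 + 0
Since gcd(11, 31) = 1, back-substitute to write 1 as a combination:
1 = 9 − 4·2
1 = −4·11 + 5·9
1 = 5·31 − 14·11
So 11·(-14) ≡ 1 (mod 31), and -14 ≡ 17 (mod 31).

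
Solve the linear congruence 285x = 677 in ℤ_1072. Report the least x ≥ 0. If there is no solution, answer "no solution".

First find gcd(285, 1072):
1072 = 3·285 + 217
285 = 1·217 + 68
217 = 3·68 + 13
68 = 5·13 + 3
13 = 4·3 + 1
3 = 3·1 + 0
gcd = 1, so a unique solution mod 1072 exists.
Back-substitute for the Bézout coefficients:
1 = 13 − 4·3
1 = −4·68 + 21·13
1 = 21·217 − 67·68
1 = −67·285 + 88·217
1 = 88·1072 − 331·285
So 285·(-331) ≡ 1 (mod 1072), giving 285⁻¹ ≡ 741.
x ≡ 285⁻¹·677 ≡ 741·677 ≡ 1033 (mod 1072).

1033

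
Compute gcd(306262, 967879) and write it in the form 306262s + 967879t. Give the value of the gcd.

Apply Euclid's algorithm to 967879 and 306262:
967879 = 3·306262 + 49093
306262 = 6·49093 + 11704
49093 = 4·11704 + 2277
11704 = 5·2277 + 319
2277 = 7·319 + 44
319 = 7·44 + 11
44 = 4·11 + 0
gcd(306262, 967879) = 11.
Working backward:
11 = 319 − 7·44
11 = −7·2277 + 50·319
11 = 50·11704 − 257·2277
11 = −257·49093 + 1078·11704
11 = 1078·306262 − 6725·49093
11 = −6725·967879 + 21253·306262
So 11 = (-6725)·967879 + (21253)·306262.

11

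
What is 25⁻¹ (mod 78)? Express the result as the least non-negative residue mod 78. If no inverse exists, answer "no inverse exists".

25

Apply the Euclidean algorithm to 78 and 25:
78 = 3·25 + 3
25 = 8·3 + 1
3 = 3·1 + 0
The gcd is 1. Working backward:
1 = 25 − 8·3
1 = −8·78 + 25·25
So 25·25 ≡ 1 (mod 78).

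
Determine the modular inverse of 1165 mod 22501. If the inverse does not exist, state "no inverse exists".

gcd(22501, 1165) by repeated division:
22501 = 19×1165 + 366
1165 = 3×366 + 67
366 = 5×67 + 31
67 = 2×31 + 5
31 = 6×5 + 1
5 = 5×1 + 0
The gcd is 1. Working backward:
1 = 31 − 6·5
1 = −6·67 + 13·31
1 = 13·366 − 71·67
1 = −71·1165 + 226·366
1 = 226·22501 − 4365·1165
Thus 1165·(-4365) ≡ 1 (mod 22501); reducing, -4365 mod 22501 = 18136.

18136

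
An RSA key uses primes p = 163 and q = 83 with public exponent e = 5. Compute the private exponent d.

φ(n) = (p−1)(q−1) = 162·82 = 13284.
Need d with 5·d ≡ 1 (mod 13284). Apply the extended Euclidean algorithm:
13284 = 2656·5 + 4
5 = 1·4 + 1
4 = 4·1 + 0
Back-substitute:
1 = 5 − 4
1 = −13284 + 2657·5
So 5·2657 ≡ 1 (mod 13284), hence d = 2657.

2657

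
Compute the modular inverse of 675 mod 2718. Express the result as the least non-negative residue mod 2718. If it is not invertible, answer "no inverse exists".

Euclidean algorithm on 2718, 675:
2718 = 4*675 + 18
675 = 37*18 + 9
18 = 2*9 + 0
Since gcd = 9 > 1, 675 is not a unit mod 2718.

no inverse exists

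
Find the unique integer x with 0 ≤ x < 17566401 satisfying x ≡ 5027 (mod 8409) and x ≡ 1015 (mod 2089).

10306052

Write x = 5027 + 8409·k. Then 8409·k ≡ 1015 − 5027 ≡ 166 (mod 2089).
Need 8409⁻¹ mod 2089. Extended Euclid on (2089, 53):
2089 = 39*53 + 22
53 = 2*22 + 9
22 = 2*9 + 4
9 = 2*4 + 1
4 = 4*1 + 0
Back-substitute:
1 = 9 − 2·4
1 = −2·22 + 5·9
1 = 5·53 − 12·22
1 = −12·2089 + 473·53
8409⁻¹ ≡ 473 (mod 2089), so k ≡ 473·166 ≡ 1225 (mod 2089).
x = 5027 + 8409·1225 = 10306052.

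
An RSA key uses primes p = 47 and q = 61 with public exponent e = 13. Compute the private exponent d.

637

φ(n) = (p−1)(q−1) = 46·60 = 2760.
Need d with 13·d ≡ 1 (mod 2760). Apply the extended Euclidean algorithm:
2760 = 212·13 + 4
13 = 3·4 + 1
4 = 4·1 + 0
Back-substitute:
1 = 13 − 3·4
1 = −3·2760 + 637·13
So 13·637 ≡ 1 (mod 2760), hence d = 637.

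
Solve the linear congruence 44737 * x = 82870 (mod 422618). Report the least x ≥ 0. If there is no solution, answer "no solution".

gcd(44737, 422618):
422618 = 9*44737 + 19985
44737 = 2*19985 + 4767
19985 = 4*4767 + 917
4767 = 5*917 + 182
917 = 5*182 + 7
182 = 26*7 + 0
gcd = 7, but 7 ∤ 82870, so the congruence has no solution.

no solution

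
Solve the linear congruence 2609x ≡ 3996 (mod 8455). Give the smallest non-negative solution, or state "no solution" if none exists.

2889

First find gcd(2609, 8455):
8455 = 3·2609 + 628
2609 = 4·628 + 97
628 = 6·97 + 46
97 = 2·46 + 5
46 = 9·5 + 1
5 = 5·1 + 0
gcd = 1, so a unique solution mod 8455 exists.
Back-substitute for the Bézout coefficients:
1 = 46 − 9·5
1 = −9·97 + 19·46
1 = 19·628 − 123·97
1 = −123·2609 + 511·628
1 = 511·8455 − 1656·2609
So 2609·(-1656) ≡ 1 (mod 8455), giving 2609⁻¹ ≡ 6799.
x ≡ 2609⁻¹·3996 ≡ 6799·3996 ≡ 2889 (mod 8455).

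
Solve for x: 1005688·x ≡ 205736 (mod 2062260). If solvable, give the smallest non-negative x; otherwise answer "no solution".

183992

First find gcd(1005688, 2062260):
2062260 = 2×1005688 + 50884
1005688 = 19×50884 + 38892
50884 = 1×38892 + 11992
38892 = 3×11992 + 2916
11992 = 4×2916 + 328
2916 = 8×328 + 292
328 = 1×292 + 36
292 = 8×36 + 4
36 = 9×4 + 0
gcd = 4 and 4 | 205736, so solutions exist. Divide through by 4: 251422x ≡ 51434 (mod 515565).
Now find 251422⁻¹ mod 515565:
515565 = 2×251422 + 12721
251422 = 19×12721 + 9723
12721 = 1×9723 + 2998
9723 = 3×2998 + 729
2998 = 4×729 + 82
729 = 8×82 + 73
82 = 1×73 + 9
73 = 8×9 + 1
9 = 9×1 + 0
Back-substitute:
1 = 73 − 8·9
1 = −8·82 + 9·73
1 = 9·729 − 80·82
1 = −80·2998 + 329·729
1 = 329·9723 − 1067·2998
1 = −1067·12721 + 1396·9723
1 = 1396·251422 − 27591·12721
1 = −27591·515565 + 56578·251422
So 251422⁻¹ ≡ 56578 (mod 515565).
Then x ≡ 56578·51434 ≡ 183992 (mod 515565); the smallest non-negative solution is x = 183992.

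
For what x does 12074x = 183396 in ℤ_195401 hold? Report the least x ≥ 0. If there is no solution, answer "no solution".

First find gcd(12074, 195401):
195401 = 16*12074 + 2217
12074 = 5*2217 + 989
2217 = 2*989 + 239
989 = 4*239 + 33
239 = 7*33 + 8
33 = 4*8 + 1
8 = 8*1 + 0
gcd = 1, so a unique solution mod 195401 exists.
Back-substitute for the Bézout coefficients:
1 = 33 − 4·8
1 = −4·239 + 29·33
1 = 29·989 − 120·239
1 = −120·2217 + 269·989
1 = 269·12074 − 1465·2217
1 = −1465·195401 + 23709·12074
So 12074·(23709) ≡ 1 (mod 195401), giving 12074⁻¹ ≡ 23709.
x ≡ 12074⁻¹·183396 ≡ 23709·183396 ≡ 72712 (mod 195401).

72712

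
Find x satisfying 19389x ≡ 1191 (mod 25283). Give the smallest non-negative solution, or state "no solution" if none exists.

536

First find gcd(19389, 25283):
25283 = 1·19389 + 5894
19389 = 3·5894 + 1707
5894 = 3·1707 + 773
1707 = 2·773 + 161
773 = 4·161 + 129
161 = 1·129 + 32
129 = 4·32 + 1
32 = 32·1 + 0
gcd = 1, so a unique solution mod 25283 exists.
Back-substitute for the Bézout coefficients:
1 = 129 − 4·32
1 = −4·161 + 5·129
1 = 5·773 − 24·161
1 = −24·1707 + 53·773
1 = 53·5894 − 183·1707
1 = −183·19389 + 602·5894
1 = 602·25283 − 785·19389
So 19389·(-785) ≡ 1 (mod 25283), giving 19389⁻¹ ≡ 24498.
x ≡ 19389⁻¹·1191 ≡ 24498·1191 ≡ 536 (mod 25283).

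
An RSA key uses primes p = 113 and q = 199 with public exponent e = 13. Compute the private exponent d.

φ(n) = (p−1)(q−1) = 112·198 = 22176.
Need d with 13·d ≡ 1 (mod 22176). Apply the extended Euclidean algorithm:
22176 = 1705×13 + 11
13 = 1×11 + 2
11 = 5×2 + 1
2 = 2×1 + 0
Back-substitute:
1 = 11 − 5·2
1 = −5·13 + 6·11
1 = 6·22176 − 10235·13
So 13·(-10235) ≡ 1 (mod 22176), hence d ≡ -10235 ≡ 11941 (mod 22176).

11941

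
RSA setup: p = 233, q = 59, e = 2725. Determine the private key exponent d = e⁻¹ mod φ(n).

φ(n) = (p−1)(q−1) = 232·58 = 13456.
Need d with 2725·d ≡ 1 (mod 13456). Apply the extended Euclidean algorithm:
13456 = 4×2725 + 2556
2725 = 1×2556 + 169
2556 = 15×169 + 21
169 = 8×21 + 1
21 = 21×1 + 0
Back-substitute:
1 = 169 − 8·21
1 = −8·2556 + 121·169
1 = 121·2725 − 129·2556
1 = −129·13456 + 637·2725
So 2725·637 ≡ 1 (mod 13456), hence d = 637.

637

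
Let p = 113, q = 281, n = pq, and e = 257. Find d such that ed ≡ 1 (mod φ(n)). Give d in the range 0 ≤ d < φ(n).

26113

φ(n) = (p−1)(q−1) = 112·280 = 31360.
Need d with 257·d ≡ 1 (mod 31360). Apply the extended Euclidean algorithm:
31360 = 122×257 + 6
257 = 42×6 + 5
6 = 1×5 + 1
5 = 5×1 + 0
Back-substitute:
1 = 6 − 5
1 = −257 + 43·6
1 = 43·31360 − 5247·257
So 257·(-5247) ≡ 1 (mod 31360), hence d ≡ -5247 ≡ 26113 (mod 31360).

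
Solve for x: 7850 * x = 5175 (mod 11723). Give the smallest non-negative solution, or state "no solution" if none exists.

First find gcd(7850, 11723):
11723 = 1×7850 + 3873
7850 = 2×3873 + 104
3873 = 37×104 + 25
104 = 4×25 + 4
25 = 6×4 + 1
4 = 4×1 + 0
gcd = 1, so a unique solution mod 11723 exists.
Back-substitute for the Bézout coefficients:
1 = 25 − 6·4
1 = −6·104 + 25·25
1 = 25·3873 − 931·104
1 = −931·7850 + 1887·3873
1 = 1887·11723 − 2818·7850
So 7850·(-2818) ≡ 1 (mod 11723), giving 7850⁻¹ ≡ 8905.
x ≡ 7850⁻¹·5175 ≡ 8905·5175 ≡ 262 (mod 11723).

262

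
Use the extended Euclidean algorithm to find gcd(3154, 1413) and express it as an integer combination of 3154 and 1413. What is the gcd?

Apply Euclid's algorithm to 3154 and 1413:
3154 = 2·1413 + 328
1413 = 4·328 + 101
328 = 3·101 + 25
101 = 4·25 + 1
25 = 25·1 + 0
gcd(3154, 1413) = 1.
Back-substituting:
1 = 101 − 4·25
1 = −4·328 + 13·101
1 = 13·1413 − 56·328
1 = −56·3154 + 125·1413
So 1 = (-56)·3154 + (125)·1413.

1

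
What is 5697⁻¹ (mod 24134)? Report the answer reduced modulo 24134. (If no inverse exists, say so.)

23363

Run Euclid on (24134, 5697):
24134 = 4·5697 + 1346
5697 = 4·1346 + 313
1346 = 4·313 + 94
313 = 3·94 + 31
94 = 3·31 + 1
31 = 31·1 + 0
The gcd is 1. Working backward:
1 = 94 − 3·31
1 = −3·313 + 10·94
1 = 10·1346 − 43·313
1 = −43·5697 + 182·1346
1 = 182·24134 − 771·5697
Hence 5697⁻¹ ≡ -771 ≡ 23363 (mod 24134).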